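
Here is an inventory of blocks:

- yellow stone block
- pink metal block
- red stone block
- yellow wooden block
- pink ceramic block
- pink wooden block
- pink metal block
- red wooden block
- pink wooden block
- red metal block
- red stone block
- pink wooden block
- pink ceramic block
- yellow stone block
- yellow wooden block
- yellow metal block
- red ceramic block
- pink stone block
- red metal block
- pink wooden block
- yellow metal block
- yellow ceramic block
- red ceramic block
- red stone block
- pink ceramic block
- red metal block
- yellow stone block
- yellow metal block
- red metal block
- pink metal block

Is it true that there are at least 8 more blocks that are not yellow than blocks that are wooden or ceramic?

True

There are 21 blocks that are not yellow.
There are 13 blocks that are wooden or ceramic.
The claim requires 21 − 13 = 8 ≥ 8, which holds.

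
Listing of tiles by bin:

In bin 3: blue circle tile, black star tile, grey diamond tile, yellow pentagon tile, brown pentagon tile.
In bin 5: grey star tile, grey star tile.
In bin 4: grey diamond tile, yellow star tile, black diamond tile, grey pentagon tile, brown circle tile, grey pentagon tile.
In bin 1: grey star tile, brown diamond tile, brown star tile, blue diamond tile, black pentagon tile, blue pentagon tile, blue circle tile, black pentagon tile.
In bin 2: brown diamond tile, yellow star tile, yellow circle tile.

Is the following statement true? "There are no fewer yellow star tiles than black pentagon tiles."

There are 2 yellow star tiles.
There are 2 black pentagon tiles.
The claim requires 2 ≥ 2, which holds.

True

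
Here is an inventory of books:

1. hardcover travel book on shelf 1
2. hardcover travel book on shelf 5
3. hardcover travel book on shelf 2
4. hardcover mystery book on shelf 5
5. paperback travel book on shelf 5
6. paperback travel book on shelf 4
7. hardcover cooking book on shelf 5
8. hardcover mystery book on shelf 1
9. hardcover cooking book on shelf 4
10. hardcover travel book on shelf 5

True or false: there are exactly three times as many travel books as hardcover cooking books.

There are 6 travel books.
There are 2 hardcover cooking books.
The claim requires 6 = 3 × 2 = 6, which holds.

True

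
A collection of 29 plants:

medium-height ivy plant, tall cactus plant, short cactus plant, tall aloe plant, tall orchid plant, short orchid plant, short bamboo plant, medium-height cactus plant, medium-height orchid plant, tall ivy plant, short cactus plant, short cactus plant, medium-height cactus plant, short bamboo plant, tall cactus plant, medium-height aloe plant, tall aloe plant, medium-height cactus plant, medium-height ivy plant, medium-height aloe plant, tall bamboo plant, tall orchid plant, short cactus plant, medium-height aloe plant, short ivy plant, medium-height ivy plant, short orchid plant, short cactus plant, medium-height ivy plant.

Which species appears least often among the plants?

bamboo

Counts by species: cactus 10, ivy 6, aloe 5, orchid 5, bamboo 3.
The minimum is 3, held uniquely by bamboo.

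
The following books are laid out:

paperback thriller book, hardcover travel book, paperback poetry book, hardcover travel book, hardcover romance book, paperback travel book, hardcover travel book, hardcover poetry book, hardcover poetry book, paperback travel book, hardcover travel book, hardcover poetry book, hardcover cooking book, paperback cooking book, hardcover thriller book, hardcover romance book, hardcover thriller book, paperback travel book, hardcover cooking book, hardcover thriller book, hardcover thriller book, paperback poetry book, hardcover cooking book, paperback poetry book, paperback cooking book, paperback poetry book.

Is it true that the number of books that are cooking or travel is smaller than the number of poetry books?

books that are cooking or travel: 12.
poetry books: 7.
The claim requires 12 < 7, which does not hold.

False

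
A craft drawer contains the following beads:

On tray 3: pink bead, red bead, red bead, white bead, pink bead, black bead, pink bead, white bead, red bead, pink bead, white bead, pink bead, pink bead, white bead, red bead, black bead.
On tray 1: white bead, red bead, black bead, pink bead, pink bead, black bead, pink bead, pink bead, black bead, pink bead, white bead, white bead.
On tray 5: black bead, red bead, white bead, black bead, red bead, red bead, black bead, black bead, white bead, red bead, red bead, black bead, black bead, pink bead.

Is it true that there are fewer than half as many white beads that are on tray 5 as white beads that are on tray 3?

There are 2 white beads on tray 5.
There are 4 white beads on tray 3.
The claim requires 2 × 2 = 4 < 4, which does not hold.

False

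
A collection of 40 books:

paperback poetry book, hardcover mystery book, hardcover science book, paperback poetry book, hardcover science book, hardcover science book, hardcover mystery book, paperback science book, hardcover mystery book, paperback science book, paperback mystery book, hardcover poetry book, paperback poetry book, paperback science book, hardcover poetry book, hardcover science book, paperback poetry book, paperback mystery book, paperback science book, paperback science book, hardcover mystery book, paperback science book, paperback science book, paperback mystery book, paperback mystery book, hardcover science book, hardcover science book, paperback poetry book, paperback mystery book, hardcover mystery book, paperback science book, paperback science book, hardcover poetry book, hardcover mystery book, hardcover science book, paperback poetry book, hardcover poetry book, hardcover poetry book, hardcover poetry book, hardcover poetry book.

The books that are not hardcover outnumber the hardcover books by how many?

books that are not hardcover: 20.
hardcover books: 20.
20 − 20 = 0.

0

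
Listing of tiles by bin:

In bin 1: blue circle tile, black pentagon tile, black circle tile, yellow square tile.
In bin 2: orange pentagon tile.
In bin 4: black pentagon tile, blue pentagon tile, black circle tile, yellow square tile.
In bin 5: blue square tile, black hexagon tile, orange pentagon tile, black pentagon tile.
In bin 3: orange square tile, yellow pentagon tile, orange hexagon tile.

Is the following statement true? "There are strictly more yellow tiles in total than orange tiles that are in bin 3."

|yellow tiles| = 3.
|orange tiles in bin 3| = 2.
The claim requires 3 > 2, which holds.

True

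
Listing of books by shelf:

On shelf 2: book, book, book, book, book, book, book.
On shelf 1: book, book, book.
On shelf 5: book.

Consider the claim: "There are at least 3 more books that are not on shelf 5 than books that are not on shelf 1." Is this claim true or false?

False

|books that are not on shelf 5| = 10.
|books that are not on shelf 1| = 8.
The claim requires 10 − 8 = 2 ≥ 3, which does not hold.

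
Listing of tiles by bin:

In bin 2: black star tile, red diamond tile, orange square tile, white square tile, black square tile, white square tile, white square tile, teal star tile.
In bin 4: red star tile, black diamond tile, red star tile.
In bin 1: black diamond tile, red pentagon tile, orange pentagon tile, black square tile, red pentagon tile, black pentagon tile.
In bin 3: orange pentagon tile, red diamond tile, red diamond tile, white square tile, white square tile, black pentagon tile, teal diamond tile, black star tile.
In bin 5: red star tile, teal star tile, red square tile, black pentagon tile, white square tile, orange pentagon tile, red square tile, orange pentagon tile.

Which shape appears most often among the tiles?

square

Counts by shape: square 11, pentagon 9, star 7, diamond 6.
The maximum is 11, held uniquely by square.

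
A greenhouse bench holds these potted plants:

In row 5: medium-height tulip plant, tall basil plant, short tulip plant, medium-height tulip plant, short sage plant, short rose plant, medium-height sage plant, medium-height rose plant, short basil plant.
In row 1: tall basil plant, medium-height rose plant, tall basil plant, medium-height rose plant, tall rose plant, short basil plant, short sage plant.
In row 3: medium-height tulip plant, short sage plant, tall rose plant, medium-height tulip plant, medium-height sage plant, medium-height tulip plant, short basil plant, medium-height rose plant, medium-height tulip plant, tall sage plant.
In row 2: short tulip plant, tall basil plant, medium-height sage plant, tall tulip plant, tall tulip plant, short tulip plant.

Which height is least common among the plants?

Counts by height: medium-height 13, short 10, tall 9.
The minimum is 9, held uniquely by tall.

tall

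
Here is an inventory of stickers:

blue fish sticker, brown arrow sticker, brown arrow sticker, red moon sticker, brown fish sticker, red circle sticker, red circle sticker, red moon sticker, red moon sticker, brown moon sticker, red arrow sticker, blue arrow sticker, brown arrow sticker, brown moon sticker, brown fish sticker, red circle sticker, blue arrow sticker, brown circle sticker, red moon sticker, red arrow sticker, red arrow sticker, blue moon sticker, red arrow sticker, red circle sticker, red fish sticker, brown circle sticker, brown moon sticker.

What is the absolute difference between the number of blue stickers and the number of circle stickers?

blue stickers: 4. circle stickers: 6.
|4 − 6| = 6 − 4 = 2.

2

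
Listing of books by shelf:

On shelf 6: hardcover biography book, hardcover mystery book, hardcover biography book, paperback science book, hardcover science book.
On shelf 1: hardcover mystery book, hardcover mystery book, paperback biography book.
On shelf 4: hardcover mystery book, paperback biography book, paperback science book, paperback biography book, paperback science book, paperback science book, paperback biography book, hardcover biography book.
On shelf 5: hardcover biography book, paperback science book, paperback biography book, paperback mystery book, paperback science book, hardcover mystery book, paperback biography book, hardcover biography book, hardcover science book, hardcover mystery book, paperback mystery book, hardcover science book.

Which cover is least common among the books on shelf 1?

Counts by cover (restricted to books on shelf 1): hardcover 2, paperback 1.
The minimum is 1, held uniquely by paperback.

paperback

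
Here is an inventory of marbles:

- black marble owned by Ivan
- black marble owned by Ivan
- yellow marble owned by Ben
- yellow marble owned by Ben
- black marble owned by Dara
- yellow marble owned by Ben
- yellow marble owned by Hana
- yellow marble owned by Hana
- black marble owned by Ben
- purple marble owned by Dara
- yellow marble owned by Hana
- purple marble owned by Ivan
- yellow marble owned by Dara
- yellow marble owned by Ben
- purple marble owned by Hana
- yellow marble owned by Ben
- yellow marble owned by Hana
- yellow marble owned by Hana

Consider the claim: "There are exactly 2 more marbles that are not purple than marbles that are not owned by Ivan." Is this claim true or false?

False

|marbles that are not purple| = 15.
|marbles that are not owned by Ivan| = 15.
The claim requires 15 − 15 (= 0) to equal 2, which does not hold.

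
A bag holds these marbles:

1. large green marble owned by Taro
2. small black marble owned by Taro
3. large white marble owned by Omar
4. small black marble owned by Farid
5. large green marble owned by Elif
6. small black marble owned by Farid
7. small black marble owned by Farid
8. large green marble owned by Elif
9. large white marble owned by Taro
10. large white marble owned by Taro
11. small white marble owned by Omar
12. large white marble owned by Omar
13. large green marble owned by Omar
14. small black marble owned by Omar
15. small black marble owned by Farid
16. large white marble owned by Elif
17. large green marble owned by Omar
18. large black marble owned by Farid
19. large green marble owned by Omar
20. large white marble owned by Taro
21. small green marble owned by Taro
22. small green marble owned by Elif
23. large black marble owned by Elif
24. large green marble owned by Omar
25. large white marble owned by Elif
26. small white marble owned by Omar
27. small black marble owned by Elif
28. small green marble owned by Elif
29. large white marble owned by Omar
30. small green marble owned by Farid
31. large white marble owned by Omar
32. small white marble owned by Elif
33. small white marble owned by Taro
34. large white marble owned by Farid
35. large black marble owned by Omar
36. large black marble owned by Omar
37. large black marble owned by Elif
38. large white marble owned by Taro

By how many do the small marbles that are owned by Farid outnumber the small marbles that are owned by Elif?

1

small marbles owned by Farid: 5.
small marbles owned by Elif: 4.
5 − 4 = 1.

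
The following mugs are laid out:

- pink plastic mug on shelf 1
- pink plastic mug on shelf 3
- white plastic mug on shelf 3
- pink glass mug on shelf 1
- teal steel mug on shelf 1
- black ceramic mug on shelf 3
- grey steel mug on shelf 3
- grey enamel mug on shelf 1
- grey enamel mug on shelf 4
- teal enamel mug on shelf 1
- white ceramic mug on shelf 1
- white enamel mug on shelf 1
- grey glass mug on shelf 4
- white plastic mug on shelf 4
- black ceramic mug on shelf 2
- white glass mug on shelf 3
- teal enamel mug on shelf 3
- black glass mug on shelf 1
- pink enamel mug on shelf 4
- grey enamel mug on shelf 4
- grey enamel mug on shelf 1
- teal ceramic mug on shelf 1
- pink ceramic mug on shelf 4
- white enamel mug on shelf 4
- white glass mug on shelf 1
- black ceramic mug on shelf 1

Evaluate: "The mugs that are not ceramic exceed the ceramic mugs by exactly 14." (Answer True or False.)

mugs that are not ceramic: 20.
ceramic mugs: 6.
The claim requires 20 − 6 (= 14) to equal 14, which holds.

True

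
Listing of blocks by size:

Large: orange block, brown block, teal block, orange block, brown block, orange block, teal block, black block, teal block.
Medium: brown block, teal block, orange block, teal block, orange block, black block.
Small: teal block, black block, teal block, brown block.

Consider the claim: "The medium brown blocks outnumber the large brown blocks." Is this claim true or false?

False

medium brown blocks: 1.
large brown blocks: 2.
The claim requires 1 > 2, which does not hold.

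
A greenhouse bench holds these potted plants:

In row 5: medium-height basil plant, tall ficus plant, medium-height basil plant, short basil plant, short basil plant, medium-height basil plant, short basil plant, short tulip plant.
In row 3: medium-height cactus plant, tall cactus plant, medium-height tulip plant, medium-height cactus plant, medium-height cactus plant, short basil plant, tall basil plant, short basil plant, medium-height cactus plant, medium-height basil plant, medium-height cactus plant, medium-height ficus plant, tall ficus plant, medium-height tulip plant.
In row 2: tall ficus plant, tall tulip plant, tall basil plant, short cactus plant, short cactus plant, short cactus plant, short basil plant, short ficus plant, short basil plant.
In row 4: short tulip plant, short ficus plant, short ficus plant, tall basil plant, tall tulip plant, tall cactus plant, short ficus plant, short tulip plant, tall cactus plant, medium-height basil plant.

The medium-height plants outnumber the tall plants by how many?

2

medium-height plants: 13.
tall plants: 11.
13 − 11 = 2.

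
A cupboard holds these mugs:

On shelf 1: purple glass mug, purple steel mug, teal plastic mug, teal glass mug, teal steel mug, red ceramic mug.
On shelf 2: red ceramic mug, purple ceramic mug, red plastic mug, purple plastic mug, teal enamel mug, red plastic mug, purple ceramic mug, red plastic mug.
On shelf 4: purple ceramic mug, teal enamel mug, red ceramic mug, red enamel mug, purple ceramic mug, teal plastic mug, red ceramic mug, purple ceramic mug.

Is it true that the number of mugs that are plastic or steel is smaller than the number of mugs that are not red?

True

There are 8 mugs that are plastic or steel.
There are 14 mugs that are not red.
The claim requires 8 < 14, which holds.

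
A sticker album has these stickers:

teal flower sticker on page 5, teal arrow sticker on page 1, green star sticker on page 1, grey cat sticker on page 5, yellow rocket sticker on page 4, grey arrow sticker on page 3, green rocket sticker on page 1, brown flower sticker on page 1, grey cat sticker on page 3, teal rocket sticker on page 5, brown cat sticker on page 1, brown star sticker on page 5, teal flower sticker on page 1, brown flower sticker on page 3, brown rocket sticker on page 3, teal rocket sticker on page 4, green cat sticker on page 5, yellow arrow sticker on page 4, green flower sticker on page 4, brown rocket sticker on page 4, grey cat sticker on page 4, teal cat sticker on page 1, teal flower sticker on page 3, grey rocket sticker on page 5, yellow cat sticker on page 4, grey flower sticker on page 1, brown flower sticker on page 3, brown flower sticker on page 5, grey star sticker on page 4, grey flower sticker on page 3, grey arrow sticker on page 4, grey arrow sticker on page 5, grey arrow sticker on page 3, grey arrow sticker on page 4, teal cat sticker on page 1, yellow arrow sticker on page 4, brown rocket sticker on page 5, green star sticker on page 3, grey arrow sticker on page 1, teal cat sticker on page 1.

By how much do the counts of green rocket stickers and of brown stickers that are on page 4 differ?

0

green rocket stickers: 1. brown stickers on page 4: 1.
|1 − 1| = 1 − 1 = 0.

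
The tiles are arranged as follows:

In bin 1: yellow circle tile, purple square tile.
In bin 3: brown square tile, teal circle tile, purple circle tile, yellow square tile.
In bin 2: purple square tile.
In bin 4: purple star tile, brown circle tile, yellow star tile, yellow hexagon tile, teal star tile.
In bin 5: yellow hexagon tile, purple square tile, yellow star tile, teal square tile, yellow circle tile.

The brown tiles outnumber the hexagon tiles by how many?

brown tiles: 2.
hexagon tiles: 2.
2 − 2 = 0.

0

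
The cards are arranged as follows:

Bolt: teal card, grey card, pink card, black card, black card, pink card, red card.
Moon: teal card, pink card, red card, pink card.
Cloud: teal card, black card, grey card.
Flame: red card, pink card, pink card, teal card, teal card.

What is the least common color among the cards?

Counts by color: pink 6, teal 5, red 3, black 3, grey 2.
The minimum is 2, held uniquely by grey.

grey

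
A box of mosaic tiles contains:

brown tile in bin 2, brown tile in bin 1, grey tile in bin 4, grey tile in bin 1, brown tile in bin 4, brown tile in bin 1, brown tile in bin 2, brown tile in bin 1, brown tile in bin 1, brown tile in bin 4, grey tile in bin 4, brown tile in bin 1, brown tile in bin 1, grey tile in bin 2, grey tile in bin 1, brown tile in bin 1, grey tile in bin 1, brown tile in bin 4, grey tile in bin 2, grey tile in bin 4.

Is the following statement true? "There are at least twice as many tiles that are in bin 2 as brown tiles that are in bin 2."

True

|tiles in bin 2| = 4.
|brown tiles in bin 2| = 2.
The claim requires 4 ≥ 2 × 2 = 4, which holds.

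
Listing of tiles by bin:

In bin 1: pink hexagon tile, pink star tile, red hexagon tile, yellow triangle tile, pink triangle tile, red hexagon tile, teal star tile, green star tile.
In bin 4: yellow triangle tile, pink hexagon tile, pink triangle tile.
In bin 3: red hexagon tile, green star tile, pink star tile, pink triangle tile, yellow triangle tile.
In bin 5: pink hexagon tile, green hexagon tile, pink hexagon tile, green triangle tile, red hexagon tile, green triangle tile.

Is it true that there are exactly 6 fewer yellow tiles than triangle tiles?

yellow tiles: 3.
triangle tiles: 8.
The claim requires 8 − 3 (= 5) to equal 6, which does not hold.

False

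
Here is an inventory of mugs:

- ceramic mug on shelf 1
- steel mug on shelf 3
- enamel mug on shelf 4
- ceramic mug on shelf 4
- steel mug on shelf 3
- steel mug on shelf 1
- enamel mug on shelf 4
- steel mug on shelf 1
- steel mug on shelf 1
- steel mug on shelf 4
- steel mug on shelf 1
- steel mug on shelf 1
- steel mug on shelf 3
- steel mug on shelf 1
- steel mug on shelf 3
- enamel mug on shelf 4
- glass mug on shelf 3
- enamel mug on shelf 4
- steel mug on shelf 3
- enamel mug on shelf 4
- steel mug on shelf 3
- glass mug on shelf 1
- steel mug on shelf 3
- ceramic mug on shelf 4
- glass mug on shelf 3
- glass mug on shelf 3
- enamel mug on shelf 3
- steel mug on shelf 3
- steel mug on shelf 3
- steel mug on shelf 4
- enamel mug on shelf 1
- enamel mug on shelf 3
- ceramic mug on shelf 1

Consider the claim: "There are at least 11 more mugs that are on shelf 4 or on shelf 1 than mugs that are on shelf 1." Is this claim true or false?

False

There are 19 mugs on shelf 4 or on shelf 1.
There are 10 mugs on shelf 1.
The claim requires 19 − 10 = 9 ≥ 11, which does not hold.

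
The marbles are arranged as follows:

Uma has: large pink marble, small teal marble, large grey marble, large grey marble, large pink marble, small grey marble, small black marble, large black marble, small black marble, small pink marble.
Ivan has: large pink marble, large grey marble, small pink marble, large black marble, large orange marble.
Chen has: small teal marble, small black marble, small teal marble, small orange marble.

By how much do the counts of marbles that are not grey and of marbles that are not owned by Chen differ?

0

marbles that are not grey: 15. marbles that are not owned by Chen: 15.
|15 − 15| = 15 − 15 = 0.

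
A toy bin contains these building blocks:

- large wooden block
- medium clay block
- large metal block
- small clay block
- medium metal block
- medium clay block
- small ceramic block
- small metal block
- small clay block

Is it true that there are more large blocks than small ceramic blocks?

There are 2 large blocks.
There is 1 small ceramic block.
The claim requires 2 > 1, which holds.

True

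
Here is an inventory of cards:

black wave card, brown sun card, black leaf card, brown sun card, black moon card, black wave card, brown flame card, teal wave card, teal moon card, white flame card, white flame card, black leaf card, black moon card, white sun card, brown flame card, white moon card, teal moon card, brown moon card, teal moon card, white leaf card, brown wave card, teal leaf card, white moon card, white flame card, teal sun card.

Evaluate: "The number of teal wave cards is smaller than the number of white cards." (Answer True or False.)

There is 1 teal wave card.
There are 7 white cards.
The claim requires 1 < 7, which holds.

True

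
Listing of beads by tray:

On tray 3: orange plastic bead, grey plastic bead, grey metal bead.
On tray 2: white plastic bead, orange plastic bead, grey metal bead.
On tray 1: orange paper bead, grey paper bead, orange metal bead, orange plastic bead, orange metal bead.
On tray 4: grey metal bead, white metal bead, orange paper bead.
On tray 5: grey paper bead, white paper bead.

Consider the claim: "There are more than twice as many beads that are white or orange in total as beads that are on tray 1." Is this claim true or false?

|beads that are white or orange| = 10.
|beads on tray 1| = 5.
The claim requires 10 > 2 × 5 = 10, which does not hold.

False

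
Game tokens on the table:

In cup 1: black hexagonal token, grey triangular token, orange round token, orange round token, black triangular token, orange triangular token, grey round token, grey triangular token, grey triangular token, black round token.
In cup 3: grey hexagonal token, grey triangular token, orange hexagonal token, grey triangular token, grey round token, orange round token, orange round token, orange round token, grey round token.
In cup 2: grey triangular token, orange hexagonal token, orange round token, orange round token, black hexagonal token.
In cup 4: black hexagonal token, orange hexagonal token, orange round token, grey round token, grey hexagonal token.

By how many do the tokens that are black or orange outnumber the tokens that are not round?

1

tokens that are black or orange: 17.
tokens that are not round: 16.
17 − 16 = 1.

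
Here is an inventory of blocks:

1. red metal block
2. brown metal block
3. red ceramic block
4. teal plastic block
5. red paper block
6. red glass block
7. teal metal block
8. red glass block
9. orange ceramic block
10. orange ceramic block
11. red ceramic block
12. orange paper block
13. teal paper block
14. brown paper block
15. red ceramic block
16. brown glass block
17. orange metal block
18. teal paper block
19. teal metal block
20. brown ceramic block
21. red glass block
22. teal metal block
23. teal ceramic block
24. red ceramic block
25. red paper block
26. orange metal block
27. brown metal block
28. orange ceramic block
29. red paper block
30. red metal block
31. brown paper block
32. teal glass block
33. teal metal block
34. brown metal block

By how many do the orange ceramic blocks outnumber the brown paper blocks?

1

orange ceramic blocks: 3.
brown paper blocks: 2.
3 − 2 = 1.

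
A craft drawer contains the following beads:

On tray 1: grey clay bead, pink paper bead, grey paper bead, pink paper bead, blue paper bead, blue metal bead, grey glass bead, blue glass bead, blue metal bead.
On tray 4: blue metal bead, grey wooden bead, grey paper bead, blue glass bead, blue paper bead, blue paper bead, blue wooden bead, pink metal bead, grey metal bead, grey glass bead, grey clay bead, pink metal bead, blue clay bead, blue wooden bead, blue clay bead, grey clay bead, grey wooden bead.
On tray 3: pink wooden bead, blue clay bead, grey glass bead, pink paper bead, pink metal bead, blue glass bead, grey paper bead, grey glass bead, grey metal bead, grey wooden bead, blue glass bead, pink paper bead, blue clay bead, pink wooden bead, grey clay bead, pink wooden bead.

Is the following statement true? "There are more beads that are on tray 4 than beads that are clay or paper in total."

False

beads on tray 4: 17.
beads that are clay or paper: 18.
The claim requires 17 > 18, which does not hold.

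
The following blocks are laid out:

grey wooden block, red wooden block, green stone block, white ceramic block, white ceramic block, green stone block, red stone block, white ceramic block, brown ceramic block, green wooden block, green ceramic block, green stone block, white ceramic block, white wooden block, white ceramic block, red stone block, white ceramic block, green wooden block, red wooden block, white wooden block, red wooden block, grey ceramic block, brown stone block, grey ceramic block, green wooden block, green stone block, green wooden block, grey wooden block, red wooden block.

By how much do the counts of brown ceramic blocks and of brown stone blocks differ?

0

brown ceramic blocks: 1. brown stone blocks: 1.
|1 − 1| = 1 − 1 = 0.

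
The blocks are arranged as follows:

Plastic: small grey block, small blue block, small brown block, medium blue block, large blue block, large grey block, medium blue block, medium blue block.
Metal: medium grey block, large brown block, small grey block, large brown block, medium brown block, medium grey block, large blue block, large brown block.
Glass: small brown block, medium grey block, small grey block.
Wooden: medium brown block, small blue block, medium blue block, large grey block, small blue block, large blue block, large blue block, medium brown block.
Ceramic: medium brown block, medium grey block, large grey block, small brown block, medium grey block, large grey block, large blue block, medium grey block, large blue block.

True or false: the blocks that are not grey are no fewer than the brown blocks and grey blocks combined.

True

There are 23 blocks that are not grey.
brown blocks: 10; grey blocks: 13; combined: 10 + 13 = 23.
The claim requires 23 ≥ 23, which holds.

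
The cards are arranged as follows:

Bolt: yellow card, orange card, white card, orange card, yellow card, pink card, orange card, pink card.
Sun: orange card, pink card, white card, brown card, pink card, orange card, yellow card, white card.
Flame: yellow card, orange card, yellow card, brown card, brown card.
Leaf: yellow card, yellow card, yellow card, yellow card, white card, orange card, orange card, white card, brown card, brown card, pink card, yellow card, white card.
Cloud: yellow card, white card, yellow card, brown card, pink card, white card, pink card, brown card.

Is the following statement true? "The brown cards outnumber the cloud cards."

There are 7 brown cards.
There are 8 cloud cards.
The claim requires 7 > 8, which does not hold.

False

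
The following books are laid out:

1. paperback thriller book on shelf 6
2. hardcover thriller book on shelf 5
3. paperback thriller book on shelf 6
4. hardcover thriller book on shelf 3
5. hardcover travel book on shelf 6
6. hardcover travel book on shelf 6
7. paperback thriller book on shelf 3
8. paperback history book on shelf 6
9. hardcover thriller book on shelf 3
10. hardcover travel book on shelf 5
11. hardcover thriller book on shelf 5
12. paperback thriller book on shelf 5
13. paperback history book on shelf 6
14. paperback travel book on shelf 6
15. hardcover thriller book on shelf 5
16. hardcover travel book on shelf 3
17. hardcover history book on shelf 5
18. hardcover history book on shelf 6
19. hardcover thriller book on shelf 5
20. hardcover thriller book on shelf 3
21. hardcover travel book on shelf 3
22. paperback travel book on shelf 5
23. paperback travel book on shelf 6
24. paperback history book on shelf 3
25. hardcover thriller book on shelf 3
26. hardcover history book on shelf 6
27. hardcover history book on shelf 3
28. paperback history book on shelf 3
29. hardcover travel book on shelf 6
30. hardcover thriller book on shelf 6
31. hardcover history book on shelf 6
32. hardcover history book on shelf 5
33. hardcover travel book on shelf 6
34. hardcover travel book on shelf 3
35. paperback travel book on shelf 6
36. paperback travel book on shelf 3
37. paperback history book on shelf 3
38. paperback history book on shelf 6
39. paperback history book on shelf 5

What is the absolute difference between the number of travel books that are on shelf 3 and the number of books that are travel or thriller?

22

travel books on shelf 3: 4. books that are travel or thriller: 26.
|4 − 26| = 26 − 4 = 22.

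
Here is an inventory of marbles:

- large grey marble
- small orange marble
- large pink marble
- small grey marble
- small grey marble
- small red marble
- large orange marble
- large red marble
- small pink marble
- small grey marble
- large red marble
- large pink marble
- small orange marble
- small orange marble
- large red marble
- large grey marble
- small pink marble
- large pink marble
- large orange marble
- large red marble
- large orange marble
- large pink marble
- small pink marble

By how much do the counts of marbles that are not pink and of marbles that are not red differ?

marbles that are not pink: 16. marbles that are not red: 18.
|16 − 18| = 18 − 16 = 2.

2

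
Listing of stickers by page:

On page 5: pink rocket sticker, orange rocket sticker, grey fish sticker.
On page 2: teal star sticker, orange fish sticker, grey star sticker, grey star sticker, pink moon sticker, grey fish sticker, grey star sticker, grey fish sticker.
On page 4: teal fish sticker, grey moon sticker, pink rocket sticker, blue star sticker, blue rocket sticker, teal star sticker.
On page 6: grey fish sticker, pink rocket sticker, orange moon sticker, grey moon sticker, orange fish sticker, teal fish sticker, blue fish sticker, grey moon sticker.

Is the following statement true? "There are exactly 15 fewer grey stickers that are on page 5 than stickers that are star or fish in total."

False

grey stickers on page 5: 1.
stickers that are star or fish: 15.
The claim requires 15 − 1 (= 14) to equal 15, which does not hold.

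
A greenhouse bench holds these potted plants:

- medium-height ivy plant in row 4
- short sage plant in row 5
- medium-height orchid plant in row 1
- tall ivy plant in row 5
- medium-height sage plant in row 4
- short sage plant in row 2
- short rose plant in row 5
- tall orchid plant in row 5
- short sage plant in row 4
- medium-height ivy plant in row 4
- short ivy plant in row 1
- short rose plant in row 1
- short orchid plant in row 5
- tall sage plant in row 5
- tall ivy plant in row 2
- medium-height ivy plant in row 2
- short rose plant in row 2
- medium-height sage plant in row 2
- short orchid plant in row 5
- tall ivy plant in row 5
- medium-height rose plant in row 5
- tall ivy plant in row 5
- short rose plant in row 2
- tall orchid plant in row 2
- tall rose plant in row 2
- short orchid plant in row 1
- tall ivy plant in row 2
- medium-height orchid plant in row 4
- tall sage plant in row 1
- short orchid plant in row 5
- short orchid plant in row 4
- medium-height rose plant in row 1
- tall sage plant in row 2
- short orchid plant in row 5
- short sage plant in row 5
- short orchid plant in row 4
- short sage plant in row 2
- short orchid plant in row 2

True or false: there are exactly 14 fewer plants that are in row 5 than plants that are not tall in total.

True

plants in row 5: 13.
plants that are not tall: 27.
The claim requires 27 − 13 (= 14) to equal 14, which holds.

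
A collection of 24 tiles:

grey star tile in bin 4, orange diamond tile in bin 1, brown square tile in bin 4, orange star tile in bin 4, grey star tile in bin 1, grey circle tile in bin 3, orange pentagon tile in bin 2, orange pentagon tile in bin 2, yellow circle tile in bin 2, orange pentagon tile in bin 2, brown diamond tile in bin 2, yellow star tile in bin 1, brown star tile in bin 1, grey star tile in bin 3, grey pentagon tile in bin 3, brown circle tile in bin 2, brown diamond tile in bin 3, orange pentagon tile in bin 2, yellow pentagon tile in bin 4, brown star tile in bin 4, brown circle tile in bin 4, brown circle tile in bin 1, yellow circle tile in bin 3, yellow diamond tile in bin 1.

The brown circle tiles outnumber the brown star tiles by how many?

1

brown circle tiles: 3.
brown star tiles: 2.
3 − 2 = 1.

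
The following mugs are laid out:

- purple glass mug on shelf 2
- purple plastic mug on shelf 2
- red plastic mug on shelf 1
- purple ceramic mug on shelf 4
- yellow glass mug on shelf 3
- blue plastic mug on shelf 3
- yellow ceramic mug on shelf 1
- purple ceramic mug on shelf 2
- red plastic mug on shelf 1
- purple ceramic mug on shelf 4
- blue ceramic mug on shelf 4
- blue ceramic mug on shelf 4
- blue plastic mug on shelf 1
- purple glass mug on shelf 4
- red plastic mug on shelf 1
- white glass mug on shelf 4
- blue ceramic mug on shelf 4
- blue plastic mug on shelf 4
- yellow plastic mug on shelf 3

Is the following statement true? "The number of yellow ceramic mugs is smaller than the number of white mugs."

False

|yellow ceramic mugs| = 1.
|white mugs| = 1.
The claim requires 1 < 1, which does not hold.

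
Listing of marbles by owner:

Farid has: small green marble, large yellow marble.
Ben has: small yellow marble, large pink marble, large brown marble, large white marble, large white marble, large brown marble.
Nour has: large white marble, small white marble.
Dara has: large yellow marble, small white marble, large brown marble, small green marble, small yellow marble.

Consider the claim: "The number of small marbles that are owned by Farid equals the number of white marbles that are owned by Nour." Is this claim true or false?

small marbles owned by Farid: 1.
white marbles owned by Nour: 2.
The claim requires 1 = 2, which does not hold.

False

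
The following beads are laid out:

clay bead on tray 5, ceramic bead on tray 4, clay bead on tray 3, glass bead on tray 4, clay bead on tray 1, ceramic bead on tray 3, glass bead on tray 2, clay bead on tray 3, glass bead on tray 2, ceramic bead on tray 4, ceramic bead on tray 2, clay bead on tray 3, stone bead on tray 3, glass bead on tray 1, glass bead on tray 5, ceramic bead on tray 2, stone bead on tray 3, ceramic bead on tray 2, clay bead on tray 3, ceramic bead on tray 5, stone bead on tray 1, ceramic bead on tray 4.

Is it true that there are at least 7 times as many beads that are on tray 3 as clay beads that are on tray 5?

There are 7 beads on tray 3.
There is 1 clay bead on tray 5.
The claim requires 7 ≥ 7 × 1 = 7, which holds.

True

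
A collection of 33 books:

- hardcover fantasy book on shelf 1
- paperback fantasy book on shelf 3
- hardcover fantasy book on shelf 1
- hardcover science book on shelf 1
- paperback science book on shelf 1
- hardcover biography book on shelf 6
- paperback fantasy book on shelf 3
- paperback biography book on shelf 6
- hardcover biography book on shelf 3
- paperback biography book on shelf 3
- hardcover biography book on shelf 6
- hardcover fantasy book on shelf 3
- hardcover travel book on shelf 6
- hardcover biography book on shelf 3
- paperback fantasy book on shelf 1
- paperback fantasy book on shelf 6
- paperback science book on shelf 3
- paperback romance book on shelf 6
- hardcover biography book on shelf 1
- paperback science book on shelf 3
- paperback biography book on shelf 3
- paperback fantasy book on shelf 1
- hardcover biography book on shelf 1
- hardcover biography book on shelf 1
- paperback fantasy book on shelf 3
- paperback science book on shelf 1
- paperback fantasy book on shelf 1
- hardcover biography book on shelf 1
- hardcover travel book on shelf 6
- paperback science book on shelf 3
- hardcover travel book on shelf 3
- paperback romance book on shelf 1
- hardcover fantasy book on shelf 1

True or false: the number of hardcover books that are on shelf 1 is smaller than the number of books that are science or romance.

|hardcover books on shelf 1| = 8.
|books that are science or romance| = 8.
The claim requires 8 < 8, which does not hold.

False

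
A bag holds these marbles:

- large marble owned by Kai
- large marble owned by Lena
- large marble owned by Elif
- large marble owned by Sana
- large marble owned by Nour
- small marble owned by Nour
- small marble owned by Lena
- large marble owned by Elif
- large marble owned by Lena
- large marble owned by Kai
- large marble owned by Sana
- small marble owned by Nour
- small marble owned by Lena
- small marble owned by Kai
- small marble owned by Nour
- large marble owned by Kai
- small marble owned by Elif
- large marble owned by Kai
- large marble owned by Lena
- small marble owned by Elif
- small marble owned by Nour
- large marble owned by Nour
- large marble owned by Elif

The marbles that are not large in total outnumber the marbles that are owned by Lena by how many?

4

marbles that are not large: 9.
marbles owned by Lena: 5.
9 − 5 = 4.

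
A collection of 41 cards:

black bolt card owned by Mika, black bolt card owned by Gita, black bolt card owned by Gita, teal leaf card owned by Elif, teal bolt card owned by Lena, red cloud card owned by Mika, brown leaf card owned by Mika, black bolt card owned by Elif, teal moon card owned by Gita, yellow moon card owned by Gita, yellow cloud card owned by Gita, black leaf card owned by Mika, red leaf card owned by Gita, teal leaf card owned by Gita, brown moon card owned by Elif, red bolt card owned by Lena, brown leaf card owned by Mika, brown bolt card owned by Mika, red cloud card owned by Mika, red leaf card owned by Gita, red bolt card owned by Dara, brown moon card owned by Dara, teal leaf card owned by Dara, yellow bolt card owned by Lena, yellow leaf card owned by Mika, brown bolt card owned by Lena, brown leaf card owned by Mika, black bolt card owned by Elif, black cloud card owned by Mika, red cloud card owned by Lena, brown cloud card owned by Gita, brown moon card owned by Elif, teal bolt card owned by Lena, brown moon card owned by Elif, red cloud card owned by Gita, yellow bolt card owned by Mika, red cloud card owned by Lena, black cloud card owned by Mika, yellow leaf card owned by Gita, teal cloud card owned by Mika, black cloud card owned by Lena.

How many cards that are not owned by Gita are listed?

30

Total cards: 41; with the excluded value: 11; remaining 41 − 11 = 30.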